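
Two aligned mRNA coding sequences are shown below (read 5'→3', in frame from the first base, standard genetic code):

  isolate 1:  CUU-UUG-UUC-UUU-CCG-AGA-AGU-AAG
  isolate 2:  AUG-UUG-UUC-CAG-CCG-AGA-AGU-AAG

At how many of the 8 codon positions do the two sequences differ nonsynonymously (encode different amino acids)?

Codon 1: CUU Leu / AUG Met — nonsynonymous.
Codon 2: UUG Leu / UUG Leu — identical.
Codon 3: UUC Phe / UUC Phe — identical.
Codon 4: UUU Phe / CAG Gln — nonsynonymous.
Codon 5: CCG Pro / CCG Pro — identical.
Codon 6: AGA Arg / AGA Arg — identical.
Codon 7: AGU Ser / AGU Ser — identical.
Codon 8: AAG Lys / AAG Lys — identical.
Nonsynonymous differences: 2.

2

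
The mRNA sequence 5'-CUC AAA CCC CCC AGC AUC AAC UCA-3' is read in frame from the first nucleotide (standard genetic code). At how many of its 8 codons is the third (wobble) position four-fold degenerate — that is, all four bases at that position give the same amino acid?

Codon 1 CUC (Leu): third position 4-fold.
Codon 2 AAA (Lys): third position 2-fold.
Codon 3 CCC (Pro): third position 4-fold.
Codon 4 CCC (Pro): third position 4-fold.
Codon 5 AGC (Ser): third position 2-fold.
Codon 6 AUC (Ile): third position 3-fold.
Codon 7 AAC (Asn): third position 2-fold.
Codon 8 UCA (Ser): third position 4-fold.
Four-fold degenerate third positions: 4.

4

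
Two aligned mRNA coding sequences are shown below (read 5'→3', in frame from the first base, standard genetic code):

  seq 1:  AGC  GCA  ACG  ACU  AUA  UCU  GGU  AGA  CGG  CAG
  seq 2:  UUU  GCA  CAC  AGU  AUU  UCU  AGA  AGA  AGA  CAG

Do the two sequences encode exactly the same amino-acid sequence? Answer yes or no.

no

Codon 1: AGC Ser / UUU Phe — nonsynonymous.
Codon 2: GCA Ala / GCA Ala — identical.
Codon 3: ACG Thr / CAC His — nonsynonymous.
Codon 4: ACU Thr / AGU Ser — nonsynonymous.
Codon 5: AUA Ile / AUU Ile — synonymous.
Codon 6: UCU Ser / UCU Ser — identical.
Codon 7: GGU Gly / AGA Arg — nonsynonymous.
Codon 8: AGA Arg / AGA Arg — identical.
Codon 9: CGG Arg / AGA Arg — synonymous.
Codon 10: CAG Gln / CAG Gln — identical.
Nonsynonymous differences: 4 → different protein.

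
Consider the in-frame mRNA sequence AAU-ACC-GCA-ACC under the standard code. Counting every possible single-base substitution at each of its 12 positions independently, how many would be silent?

10

Codon 1 (AAU, Asn): 1 synonymous substitution.
Codon 2 (ACC, Thr): 3 synonymous substitutions.
Codon 3 (GCA, Ala): 3 synonymous substitutions.
Codon 4 (ACC, Thr): 3 synonymous substitutions.
Total: 1 + 3 + 3 + 3 = 10.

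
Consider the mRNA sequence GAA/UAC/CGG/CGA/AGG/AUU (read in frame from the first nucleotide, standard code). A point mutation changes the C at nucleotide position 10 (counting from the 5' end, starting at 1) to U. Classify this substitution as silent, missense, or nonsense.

Position 10 falls in codon 4: CGA → Arg.
After the substitution the codon is UGA → Stop.
The new codon is a stop codon, so this is a nonsense mutation.

nonsense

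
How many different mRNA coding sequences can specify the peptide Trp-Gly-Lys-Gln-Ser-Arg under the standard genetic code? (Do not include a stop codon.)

Trp: 1 codon.
Gly: 4 codons.
Lys: 2 codons.
Gln: 2 codons.
Ser: 6 codons.
Arg: 6 codons.
1 × 4 × 2 × 2 × 6 × 6 = 576.

576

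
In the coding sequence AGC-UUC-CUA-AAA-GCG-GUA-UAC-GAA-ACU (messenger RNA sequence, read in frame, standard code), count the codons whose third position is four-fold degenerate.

4

Codon 1 AGC (Ser): third position 2-fold.
Codon 2 UUC (Phe): third position 2-fold.
Codon 3 CUA (Leu): third position 4-fold.
Codon 4 AAA (Lys): third position 2-fold.
Codon 5 GCG (Ala): third position 4-fold.
Codon 6 GUA (Val): third position 4-fold.
Codon 7 UAC (Tyr): third position 2-fold.
Codon 8 GAA (Glu): third position 2-fold.
Codon 9 ACU (Thr): third position 4-fold.
Four-fold degenerate third positions: 4.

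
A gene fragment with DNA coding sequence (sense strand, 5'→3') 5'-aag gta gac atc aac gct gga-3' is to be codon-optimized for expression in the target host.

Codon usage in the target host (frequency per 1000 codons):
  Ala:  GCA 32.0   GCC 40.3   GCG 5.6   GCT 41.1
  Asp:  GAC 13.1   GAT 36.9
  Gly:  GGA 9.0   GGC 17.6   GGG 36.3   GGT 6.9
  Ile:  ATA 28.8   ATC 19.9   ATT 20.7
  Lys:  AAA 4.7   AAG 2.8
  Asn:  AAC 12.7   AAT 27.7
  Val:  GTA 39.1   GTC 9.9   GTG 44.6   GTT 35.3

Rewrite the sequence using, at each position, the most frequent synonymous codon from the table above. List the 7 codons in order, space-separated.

Codon 1 (Lys): best is AAA at 4.7.
Codon 2 (Val): best is GTG at 44.6.
Codon 3 (Asp): best is GAT at 36.9.
Codon 4 (Ile): best is ATA at 28.8.
Codon 5 (Asn): best is AAT at 27.7.
Codon 6 (Ala): best is GCT at 41.1.
Codon 7 (Gly): best is GGG at 36.3.

AAA GTG GAT ATA AAT GCT GGG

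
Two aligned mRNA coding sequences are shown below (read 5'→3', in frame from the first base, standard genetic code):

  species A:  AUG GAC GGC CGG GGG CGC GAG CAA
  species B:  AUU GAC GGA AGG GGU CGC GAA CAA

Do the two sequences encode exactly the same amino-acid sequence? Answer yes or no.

Codon 1: AUG Met / AUU Ile — nonsynonymous.
Codon 2: GAC Asp / GAC Asp — identical.
Codon 3: GGC Gly / GGA Gly — synonymous.
Codon 4: CGG Arg / AGG Arg — synonymous.
Codon 5: GGG Gly / GGU Gly — synonymous.
Codon 6: CGC Arg / CGC Arg — identical.
Codon 7: GAG Glu / GAA Glu — synonymous.
Codon 8: CAA Gln / CAA Gln — identical.
Nonsynonymous differences: 1 → different protein.

no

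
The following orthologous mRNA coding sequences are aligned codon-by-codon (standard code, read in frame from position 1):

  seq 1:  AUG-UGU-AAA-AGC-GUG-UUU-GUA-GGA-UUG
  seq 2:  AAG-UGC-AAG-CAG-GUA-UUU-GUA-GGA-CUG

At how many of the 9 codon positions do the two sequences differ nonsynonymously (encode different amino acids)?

Codon 1: AUG Met / AAG Lys — nonsynonymous.
Codon 2: UGU Cys / UGC Cys — synonymous.
Codon 3: AAA Lys / AAG Lys — synonymous.
Codon 4: AGC Ser / CAG Gln — nonsynonymous.
Codon 5: GUG Val / GUA Val — synonymous.
Codon 6: UUU Phe / UUU Phe — identical.
Codon 7: GUA Val / GUA Val — identical.
Codon 8: GGA Gly / GGA Gly — identical.
Codon 9: UUG Leu / CUG Leu — synonymous.
Nonsynonymous differences: 2.

2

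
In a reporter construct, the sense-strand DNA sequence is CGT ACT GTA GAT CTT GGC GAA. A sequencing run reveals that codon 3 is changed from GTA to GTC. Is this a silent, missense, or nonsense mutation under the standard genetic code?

silent

Position 9 falls in codon 3: GTA → Val.
After the substitution the codon is GTC → Val.
Both encode Val, so the change is synonymous.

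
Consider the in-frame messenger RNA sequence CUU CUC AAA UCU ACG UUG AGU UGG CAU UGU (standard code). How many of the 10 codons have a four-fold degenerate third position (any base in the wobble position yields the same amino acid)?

Codon 1 CUU (Leu): third position 4-fold.
Codon 2 CUC (Leu): third position 4-fold.
Codon 3 AAA (Lys): third position 2-fold.
Codon 4 UCU (Ser): third position 4-fold.
Codon 5 ACG (Thr): third position 4-fold.
Codon 6 UUG (Leu): third position 2-fold.
Codon 7 AGU (Ser): third position 2-fold.
Codon 8 UGG (Trp): third position 1-fold.
Codon 9 CAU (His): third position 2-fold.
Codon 10 UGU (Cys): third position 2-fold.
Four-fold degenerate third positions: 4.

4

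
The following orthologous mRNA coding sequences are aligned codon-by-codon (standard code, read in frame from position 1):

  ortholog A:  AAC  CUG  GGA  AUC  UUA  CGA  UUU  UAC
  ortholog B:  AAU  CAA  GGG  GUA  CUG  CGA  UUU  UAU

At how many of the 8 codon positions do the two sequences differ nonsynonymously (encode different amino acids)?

2

Codon 1: AAC Asn / AAU Asn — synonymous.
Codon 2: CUG Leu / CAA Gln — nonsynonymous.
Codon 3: GGA Gly / GGG Gly — synonymous.
Codon 4: AUC Ile / GUA Val — nonsynonymous.
Codon 5: UUA Leu / CUG Leu — synonymous.
Codon 6: CGA Arg / CGA Arg — identical.
Codon 7: UUU Phe / UUU Phe — identical.
Codon 8: UAC Tyr / UAU Tyr — synonymous.
Nonsynonymous differences: 2.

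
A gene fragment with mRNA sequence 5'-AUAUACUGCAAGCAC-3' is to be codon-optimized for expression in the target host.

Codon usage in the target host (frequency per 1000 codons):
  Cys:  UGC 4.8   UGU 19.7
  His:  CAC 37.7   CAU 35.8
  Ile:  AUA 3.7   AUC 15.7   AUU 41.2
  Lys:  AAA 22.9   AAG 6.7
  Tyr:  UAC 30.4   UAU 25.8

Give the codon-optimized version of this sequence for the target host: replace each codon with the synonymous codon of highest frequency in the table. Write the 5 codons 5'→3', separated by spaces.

AUU UAC UGU AAA CAC

Codon 1 (Ile): best is AUU at 41.2.
Codon 2 (Tyr): best is UAC at 30.4.
Codon 3 (Cys): best is UGU at 19.7.
Codon 4 (Lys): best is AAA at 22.9.
Codon 5 (His): best is CAC at 37.7.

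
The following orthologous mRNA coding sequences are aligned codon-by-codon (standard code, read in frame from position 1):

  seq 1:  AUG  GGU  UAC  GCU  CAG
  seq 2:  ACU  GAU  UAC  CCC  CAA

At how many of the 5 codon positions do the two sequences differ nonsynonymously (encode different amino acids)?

Codon 1: AUG Met / ACU Thr — nonsynonymous.
Codon 2: GGU Gly / GAU Asp — nonsynonymous.
Codon 3: UAC Tyr / UAC Tyr — identical.
Codon 4: GCU Ala / CCC Pro — nonsynonymous.
Codon 5: CAG Gln / CAA Gln — synonymous.
Nonsynonymous differences: 3.

3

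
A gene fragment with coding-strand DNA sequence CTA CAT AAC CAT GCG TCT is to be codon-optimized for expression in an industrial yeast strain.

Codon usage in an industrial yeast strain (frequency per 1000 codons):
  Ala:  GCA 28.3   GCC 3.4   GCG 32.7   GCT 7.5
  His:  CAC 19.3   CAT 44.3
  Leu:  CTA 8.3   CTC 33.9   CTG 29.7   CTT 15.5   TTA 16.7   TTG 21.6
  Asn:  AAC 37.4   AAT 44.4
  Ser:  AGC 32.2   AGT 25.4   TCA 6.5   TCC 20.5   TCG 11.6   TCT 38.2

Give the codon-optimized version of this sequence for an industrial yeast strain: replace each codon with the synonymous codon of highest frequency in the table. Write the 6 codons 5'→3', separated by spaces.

CTC CAT AAT CAT GCG TCT

Codon 1 (Leu): best is CTC at 33.9.
Codon 2 (His): best is CAT at 44.3.
Codon 3 (Asn): best is AAT at 44.4.
Codon 4 (His): best is CAT at 44.3.
Codon 5 (Ala): best is GCG at 32.7.
Codon 6 (Ser): best is TCT at 38.2.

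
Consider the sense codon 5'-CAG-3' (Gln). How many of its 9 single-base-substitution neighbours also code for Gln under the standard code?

1

Position 1: none → 0 synonymous.
Position 2: none → 0 synonymous.
Position 3: CAA → 1 synonymous.
Total: 0 + 0 + 1 = 1.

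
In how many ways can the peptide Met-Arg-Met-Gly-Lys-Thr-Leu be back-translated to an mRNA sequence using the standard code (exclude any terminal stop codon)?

1152

Met: 1 codon.
Arg: 6 codons.
Met: 1 codon.
Gly: 4 codons.
Lys: 2 codons.
Thr: 4 codons.
Leu: 6 codons.
1 × 6 × 1 × 4 × 2 × 4 × 6 = 1152.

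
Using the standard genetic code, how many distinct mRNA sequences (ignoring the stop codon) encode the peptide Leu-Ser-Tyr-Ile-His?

Leu: 6 codons.
Ser: 6 codons.
Tyr: 2 codons.
Ile: 3 codons.
His: 2 codons.
6 × 6 × 2 × 3 × 2 = 432.

432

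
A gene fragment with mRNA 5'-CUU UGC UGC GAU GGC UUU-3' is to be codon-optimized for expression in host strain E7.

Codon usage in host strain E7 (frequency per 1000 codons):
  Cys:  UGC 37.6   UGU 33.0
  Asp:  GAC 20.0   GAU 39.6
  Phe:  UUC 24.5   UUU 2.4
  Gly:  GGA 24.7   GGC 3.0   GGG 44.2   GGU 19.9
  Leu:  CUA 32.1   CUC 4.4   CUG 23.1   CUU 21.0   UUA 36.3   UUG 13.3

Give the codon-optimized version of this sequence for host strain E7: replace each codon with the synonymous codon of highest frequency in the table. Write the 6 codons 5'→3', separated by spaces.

UUA UGC UGC GAU GGG UUC

Codon 1 (Leu): best is UUA at 36.3.
Codon 2 (Cys): best is UGC at 37.6.
Codon 3 (Cys): best is UGC at 37.6.
Codon 4 (Asp): best is GAU at 39.6.
Codon 5 (Gly): best is GGG at 44.2.
Codon 6 (Phe): best is UUC at 24.5.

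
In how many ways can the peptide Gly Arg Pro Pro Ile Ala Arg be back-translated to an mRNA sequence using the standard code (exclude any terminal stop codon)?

27648

Gly: 4 codons.
Arg: 6 codons.
Pro: 4 codons.
Pro: 4 codons.
Ile: 3 codons.
Ala: 4 codons.
Arg: 6 codons.
4 × 6 × 4 × 4 × 3 × 4 × 6 = 27648.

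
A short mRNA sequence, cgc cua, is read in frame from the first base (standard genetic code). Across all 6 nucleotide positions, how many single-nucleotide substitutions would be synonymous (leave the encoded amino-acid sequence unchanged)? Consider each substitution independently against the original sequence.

7

Codon 1 (CGC, Arg): 3 synonymous substitutions.
Codon 2 (CUA, Leu): 4 synonymous substitutions.
Total: 3 + 4 = 7.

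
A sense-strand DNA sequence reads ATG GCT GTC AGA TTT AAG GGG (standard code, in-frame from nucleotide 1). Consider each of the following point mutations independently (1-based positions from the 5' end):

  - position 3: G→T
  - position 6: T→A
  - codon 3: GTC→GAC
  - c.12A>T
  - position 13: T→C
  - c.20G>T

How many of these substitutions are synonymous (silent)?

1

Codon 1: ATG (Met) → ATT (Ile) — missense.
Codon 2: GCT (Ala) → GCA (Ala) — synonymous.
Codon 3: GTC (Val) → GAC (Asp) — missense.
Codon 4: AGA (Arg) → AGT (Ser) — missense.
Codon 5: TTT (Phe) → CTT (Leu) — missense.
Codon 7: GGG (Gly) → GTG (Val) — missense.
Synonymous: 1 of 6.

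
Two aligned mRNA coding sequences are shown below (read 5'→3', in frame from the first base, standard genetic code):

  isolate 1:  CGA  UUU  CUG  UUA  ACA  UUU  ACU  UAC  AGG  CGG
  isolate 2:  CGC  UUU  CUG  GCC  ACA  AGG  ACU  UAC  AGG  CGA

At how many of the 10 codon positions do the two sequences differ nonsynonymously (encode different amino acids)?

Codon 1: CGA Arg / CGC Arg — synonymous.
Codon 2: UUU Phe / UUU Phe — identical.
Codon 3: CUG Leu / CUG Leu — identical.
Codon 4: UUA Leu / GCC Ala — nonsynonymous.
Codon 5: ACA Thr / ACA Thr — identical.
Codon 6: UUU Phe / AGG Arg — nonsynonymous.
Codon 7: ACU Thr / ACU Thr — identical.
Codon 8: UAC Tyr / UAC Tyr — identical.
Codon 9: AGG Arg / AGG Arg — identical.
Codon 10: CGG Arg / CGA Arg — synonymous.
Nonsynonymous differences: 2.

2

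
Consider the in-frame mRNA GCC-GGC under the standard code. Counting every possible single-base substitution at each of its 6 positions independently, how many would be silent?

Codon 1 (GCC, Ala): 3 synonymous substitutions.
Codon 2 (GGC, Gly): 3 synonymous substitutions.
Total: 3 + 3 = 6.

6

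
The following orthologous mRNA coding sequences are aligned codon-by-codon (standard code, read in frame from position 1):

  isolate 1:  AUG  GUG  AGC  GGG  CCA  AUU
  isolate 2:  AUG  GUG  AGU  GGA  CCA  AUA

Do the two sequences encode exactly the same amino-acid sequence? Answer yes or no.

yes

Codon 1: AUG Met / AUG Met — identical.
Codon 2: GUG Val / GUG Val — identical.
Codon 3: AGC Ser / AGU Ser — synonymous.
Codon 4: GGG Gly / GGA Gly — synonymous.
Codon 5: CCA Pro / CCA Pro — identical.
Codon 6: AUU Ile / AUA Ile — synonymous.
Nonsynonymous differences: 0 → same protein.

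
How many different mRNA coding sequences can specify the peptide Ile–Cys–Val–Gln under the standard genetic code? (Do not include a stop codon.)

Ile: 3 codons.
Cys: 2 codons.
Val: 4 codons.
Gln: 2 codons.
3 × 2 × 4 × 2 = 48.

48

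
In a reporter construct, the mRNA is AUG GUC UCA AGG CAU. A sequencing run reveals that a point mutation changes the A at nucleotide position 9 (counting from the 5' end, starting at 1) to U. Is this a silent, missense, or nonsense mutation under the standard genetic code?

silent

Position 9 falls in codon 3: UCA → Ser.
After the substitution the codon is UCU → Ser.
Both encode Ser, so the change is synonymous.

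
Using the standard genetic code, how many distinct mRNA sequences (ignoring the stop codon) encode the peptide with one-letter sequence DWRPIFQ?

Asp: 2 codons.
Trp: 1 codon.
Arg: 6 codons.
Pro: 4 codons.
Ile: 3 codons.
Phe: 2 codons.
Gln: 2 codons.
2 × 1 × 6 × 4 × 3 × 2 × 2 = 576.

576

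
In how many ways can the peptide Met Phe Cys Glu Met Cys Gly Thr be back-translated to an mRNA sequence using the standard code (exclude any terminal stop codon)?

Met: 1 codon.
Phe: 2 codons.
Cys: 2 codons.
Glu: 2 codons.
Met: 1 codon.
Cys: 2 codons.
Gly: 4 codons.
Thr: 4 codons.
1 × 2 × 2 × 2 × 1 × 2 × 4 × 4 = 256.

256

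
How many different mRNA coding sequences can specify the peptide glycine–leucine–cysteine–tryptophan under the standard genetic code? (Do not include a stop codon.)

48

Gly: 4 codons.
Leu: 6 codons.
Cys: 2 codons.
Trp: 1 codon.
4 × 6 × 2 × 1 = 48.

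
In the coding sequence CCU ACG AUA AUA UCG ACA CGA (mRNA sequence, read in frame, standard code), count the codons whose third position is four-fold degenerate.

Codon 1 CCU (Pro): third position 4-fold.
Codon 2 ACG (Thr): third position 4-fold.
Codon 3 AUA (Ile): third position 3-fold.
Codon 4 AUA (Ile): third position 3-fold.
Codon 5 UCG (Ser): third position 4-fold.
Codon 6 ACA (Thr): third position 4-fold.
Codon 7 CGA (Arg): third position 4-fold.
Four-fold degenerate third positions: 5.

5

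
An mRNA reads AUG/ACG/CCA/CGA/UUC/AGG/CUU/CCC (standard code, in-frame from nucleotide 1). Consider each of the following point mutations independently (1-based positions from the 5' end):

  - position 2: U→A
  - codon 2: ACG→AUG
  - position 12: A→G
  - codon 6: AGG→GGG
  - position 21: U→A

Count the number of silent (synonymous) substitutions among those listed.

2

Codon 1: AUG (Met) → AAG (Lys) — missense.
Codon 2: ACG (Thr) → AUG (Met) — missense.
Codon 4: CGA (Arg) → CGG (Arg) — synonymous.
Codon 6: AGG (Arg) → GGG (Gly) — missense.
Codon 7: CUU (Leu) → CUA (Leu) — synonymous.
Synonymous: 2 of 5.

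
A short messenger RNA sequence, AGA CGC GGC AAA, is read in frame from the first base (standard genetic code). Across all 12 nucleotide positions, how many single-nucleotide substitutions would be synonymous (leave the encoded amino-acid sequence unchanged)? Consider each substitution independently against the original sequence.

9

Codon 1 (AGA, Arg): 2 synonymous substitutions.
Codon 2 (CGC, Arg): 3 synonymous substitutions.
Codon 3 (GGC, Gly): 3 synonymous substitutions.
Codon 4 (AAA, Lys): 1 synonymous substitution.
Total: 2 + 3 + 3 + 1 = 9.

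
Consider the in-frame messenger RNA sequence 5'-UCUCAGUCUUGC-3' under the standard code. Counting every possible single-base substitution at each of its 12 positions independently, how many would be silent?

8

Codon 1 (UCU, Ser): 3 synonymous substitutions.
Codon 2 (CAG, Gln): 1 synonymous substitution.
Codon 3 (UCU, Ser): 3 synonymous substitutions.
Codon 4 (UGC, Cys): 1 synonymous substitution.
Total: 3 + 1 + 3 + 1 = 8.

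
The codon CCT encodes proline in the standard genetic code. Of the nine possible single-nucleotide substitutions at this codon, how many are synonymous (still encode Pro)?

Position 1: none → 0 synonymous.
Position 2: none → 0 synonymous.
Position 3: CCC, CCA, CCG → 3 synonymous.
Total: 0 + 0 + 3 = 3.

3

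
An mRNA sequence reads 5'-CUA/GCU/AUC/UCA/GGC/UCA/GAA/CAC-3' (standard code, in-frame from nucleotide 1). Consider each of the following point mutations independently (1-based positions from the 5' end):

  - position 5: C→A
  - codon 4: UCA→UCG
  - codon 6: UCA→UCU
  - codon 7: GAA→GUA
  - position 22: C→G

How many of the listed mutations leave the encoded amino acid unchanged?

Codon 2: GCU (Ala) → GAU (Asp) — missense.
Codon 4: UCA (Ser) → UCG (Ser) — synonymous.
Codon 6: UCA (Ser) → UCU (Ser) — synonymous.
Codon 7: GAA (Glu) → GUA (Val) — missense.
Codon 8: CAC (His) → GAC (Asp) — missense.
Synonymous: 2 of 5.

2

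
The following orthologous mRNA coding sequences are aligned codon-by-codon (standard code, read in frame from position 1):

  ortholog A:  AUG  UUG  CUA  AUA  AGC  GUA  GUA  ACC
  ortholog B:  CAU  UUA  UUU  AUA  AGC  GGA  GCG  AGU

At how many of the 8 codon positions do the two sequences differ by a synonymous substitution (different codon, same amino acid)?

1

Codon 1: AUG Met / CAU His — nonsynonymous.
Codon 2: UUG Leu / UUA Leu — synonymous.
Codon 3: CUA Leu / UUU Phe — nonsynonymous.
Codon 4: AUA Ile / AUA Ile — identical.
Codon 5: AGC Ser / AGC Ser — identical.
Codon 6: GUA Val / GGA Gly — nonsynonymous.
Codon 7: GUA Val / GCG Ala — nonsynonymous.
Codon 8: ACC Thr / AGU Ser — nonsynonymous.
Synonymous differences: 1.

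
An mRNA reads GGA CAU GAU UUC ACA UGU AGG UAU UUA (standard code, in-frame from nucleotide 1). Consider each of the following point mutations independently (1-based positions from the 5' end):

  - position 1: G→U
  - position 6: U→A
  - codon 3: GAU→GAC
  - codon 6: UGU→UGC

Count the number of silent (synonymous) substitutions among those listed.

Codon 1: GGA (Gly) → UGA (Stop) — nonsense.
Codon 2: CAU (His) → CAA (Gln) — missense.
Codon 3: GAU (Asp) → GAC (Asp) — synonymous.
Codon 6: UGU (Cys) → UGC (Cys) — synonymous.
Synonymous: 2 of 4.

2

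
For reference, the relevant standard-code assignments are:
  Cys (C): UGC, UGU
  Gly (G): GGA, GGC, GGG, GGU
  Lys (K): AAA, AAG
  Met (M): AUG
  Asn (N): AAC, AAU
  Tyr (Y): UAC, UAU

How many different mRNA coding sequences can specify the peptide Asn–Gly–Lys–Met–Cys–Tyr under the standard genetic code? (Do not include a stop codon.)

64

Asn: 2 codons.
Gly: 4 codons.
Lys: 2 codons.
Met: 1 codon.
Cys: 2 codons.
Tyr: 2 codons.
2 × 4 × 2 × 1 × 2 × 2 = 64.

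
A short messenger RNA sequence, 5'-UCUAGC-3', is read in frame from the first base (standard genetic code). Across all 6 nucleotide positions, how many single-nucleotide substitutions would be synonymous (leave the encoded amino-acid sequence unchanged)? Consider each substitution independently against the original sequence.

Codon 1 (UCU, Ser): 3 synonymous substitutions.
Codon 2 (AGC, Ser): 1 synonymous substitution.
Total: 3 + 1 = 4.

4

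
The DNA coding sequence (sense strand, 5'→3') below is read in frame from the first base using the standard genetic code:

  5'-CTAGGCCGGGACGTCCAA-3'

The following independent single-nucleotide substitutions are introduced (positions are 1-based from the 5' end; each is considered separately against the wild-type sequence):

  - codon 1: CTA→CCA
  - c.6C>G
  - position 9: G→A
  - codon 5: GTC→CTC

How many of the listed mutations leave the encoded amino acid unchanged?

2

Codon 1: CTA (Leu) → CCA (Pro) — missense.
Codon 2: GGC (Gly) → GGG (Gly) — synonymous.
Codon 3: CGG (Arg) → CGA (Arg) — synonymous.
Codon 5: GTC (Val) → CTC (Leu) — missense.
Synonymous: 2 of 4.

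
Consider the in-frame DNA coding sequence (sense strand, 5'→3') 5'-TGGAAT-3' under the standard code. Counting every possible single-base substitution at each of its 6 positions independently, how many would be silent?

Codon 1 (TGG, Trp): 0 synonymous substitutions.
Codon 2 (AAT, Asn): 1 synonymous substitution.
Total: 0 + 1 = 1.

1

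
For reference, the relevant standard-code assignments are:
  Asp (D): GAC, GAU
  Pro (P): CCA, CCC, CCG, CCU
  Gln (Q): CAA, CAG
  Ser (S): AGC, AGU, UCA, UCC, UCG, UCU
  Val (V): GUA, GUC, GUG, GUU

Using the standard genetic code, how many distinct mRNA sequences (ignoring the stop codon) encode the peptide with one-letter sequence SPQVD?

Ser: 6 codons.
Pro: 4 codons.
Gln: 2 codons.
Val: 4 codons.
Asp: 2 codons.
6 × 4 × 2 × 4 × 2 = 384.

384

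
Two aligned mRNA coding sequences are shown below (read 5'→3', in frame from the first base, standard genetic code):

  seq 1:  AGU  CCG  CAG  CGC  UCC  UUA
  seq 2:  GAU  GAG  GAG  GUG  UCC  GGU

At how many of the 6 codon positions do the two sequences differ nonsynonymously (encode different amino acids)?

Codon 1: AGU Ser / GAU Asp — nonsynonymous.
Codon 2: CCG Pro / GAG Glu — nonsynonymous.
Codon 3: CAG Gln / GAG Glu — nonsynonymous.
Codon 4: CGC Arg / GUG Val — nonsynonymous.
Codon 5: UCC Ser / UCC Ser — identical.
Codon 6: UUA Leu / GGU Gly — nonsynonymous.
Nonsynonymous differences: 5.

5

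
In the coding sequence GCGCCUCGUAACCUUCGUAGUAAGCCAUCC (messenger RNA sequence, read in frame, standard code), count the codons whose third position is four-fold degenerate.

7

Codon 1 GCG (Ala): third position 4-fold.
Codon 2 CCU (Pro): third position 4-fold.
Codon 3 CGU (Arg): third position 4-fold.
Codon 4 AAC (Asn): third position 2-fold.
Codon 5 CUU (Leu): third position 4-fold.
Codon 6 CGU (Arg): third position 4-fold.
Codon 7 AGU (Ser): third position 2-fold.
Codon 8 AAG (Lys): third position 2-fold.
Codon 9 CCA (Pro): third position 4-fold.
Codon 10 UCC (Ser): third position 4-fold.
Four-fold degenerate third positions: 7.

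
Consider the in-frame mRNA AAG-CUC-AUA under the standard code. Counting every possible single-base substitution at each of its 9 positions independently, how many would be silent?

Codon 1 (AAG, Lys): 1 synonymous substitution.
Codon 2 (CUC, Leu): 3 synonymous substitutions.
Codon 3 (AUA, Ile): 2 synonymous substitutions.
Total: 1 + 3 + 2 = 6.

6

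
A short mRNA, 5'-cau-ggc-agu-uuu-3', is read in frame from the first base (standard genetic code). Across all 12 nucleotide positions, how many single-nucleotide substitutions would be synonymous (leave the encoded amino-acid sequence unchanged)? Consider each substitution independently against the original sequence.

6

Codon 1 (CAU, His): 1 synonymous substitution.
Codon 2 (GGC, Gly): 3 synonymous substitutions.
Codon 3 (AGU, Ser): 1 synonymous substitution.
Codon 4 (UUU, Phe): 1 synonymous substitution.
Total: 1 + 3 + 1 + 1 = 6.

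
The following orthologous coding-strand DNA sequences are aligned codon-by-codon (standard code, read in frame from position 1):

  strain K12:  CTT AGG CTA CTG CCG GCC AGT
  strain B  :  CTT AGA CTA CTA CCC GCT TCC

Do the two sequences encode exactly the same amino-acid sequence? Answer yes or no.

Codon 1: CTT Leu / CTT Leu — identical.
Codon 2: AGG Arg / AGA Arg — synonymous.
Codon 3: CTA Leu / CTA Leu — identical.
Codon 4: CTG Leu / CTA Leu — synonymous.
Codon 5: CCG Pro / CCC Pro — synonymous.
Codon 6: GCC Ala / GCT Ala — synonymous.
Codon 7: AGT Ser / TCC Ser — synonymous.
Nonsynonymous differences: 0 → same protein.

yes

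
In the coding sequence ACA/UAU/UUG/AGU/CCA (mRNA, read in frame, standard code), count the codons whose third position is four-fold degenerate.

2

Codon 1 ACA (Thr): third position 4-fold.
Codon 2 UAU (Tyr): third position 2-fold.
Codon 3 UUG (Leu): third position 2-fold.
Codon 4 AGU (Ser): third position 2-fold.
Codon 5 CCA (Pro): third position 4-fold.
Four-fold degenerate third positions: 2.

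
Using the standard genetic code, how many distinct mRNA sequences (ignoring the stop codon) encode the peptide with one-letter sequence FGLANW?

384

Phe: 2 codons.
Gly: 4 codons.
Leu: 6 codons.
Ala: 4 codons.
Asn: 2 codons.
Trp: 1 codon.
2 × 4 × 6 × 4 × 2 × 1 = 384.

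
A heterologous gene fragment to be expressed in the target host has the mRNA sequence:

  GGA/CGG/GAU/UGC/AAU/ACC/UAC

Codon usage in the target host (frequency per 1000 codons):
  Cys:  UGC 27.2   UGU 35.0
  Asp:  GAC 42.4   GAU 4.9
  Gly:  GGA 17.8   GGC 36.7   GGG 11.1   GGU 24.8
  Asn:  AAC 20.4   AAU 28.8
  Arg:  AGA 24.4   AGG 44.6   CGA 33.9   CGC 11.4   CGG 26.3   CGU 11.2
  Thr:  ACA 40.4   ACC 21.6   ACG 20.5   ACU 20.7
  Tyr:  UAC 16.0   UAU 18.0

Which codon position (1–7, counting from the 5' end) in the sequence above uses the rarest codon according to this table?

3

Codon 1 GGA (Gly): 17.8 per 1000.
Codon 2 CGG (Arg): 26.3 per 1000.
Codon 3 GAU (Asp): 4.9 per 1000.
Codon 4 UGC (Cys): 27.2 per 1000.
Codon 5 AAU (Asn): 28.8 per 1000.
Codon 6 ACC (Thr): 21.6 per 1000.
Codon 7 UAC (Tyr): 16.0 per 1000.
Lowest frequency is 4.9 at codon 3.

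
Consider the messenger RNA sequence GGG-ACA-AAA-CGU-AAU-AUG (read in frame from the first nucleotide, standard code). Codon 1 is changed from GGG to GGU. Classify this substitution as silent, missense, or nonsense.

Position 3 falls in codon 1: GGG → Gly.
After the substitution the codon is GGU → Gly.
Both encode Gly, so the change is synonymous.

silent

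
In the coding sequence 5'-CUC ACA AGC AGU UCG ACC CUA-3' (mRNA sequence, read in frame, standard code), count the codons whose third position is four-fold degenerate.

Codon 1 CUC (Leu): third position 4-fold.
Codon 2 ACA (Thr): third position 4-fold.
Codon 3 AGC (Ser): third position 2-fold.
Codon 4 AGU (Ser): third position 2-fold.
Codon 5 UCG (Ser): third position 4-fold.
Codon 6 ACC (Thr): third position 4-fold.
Codon 7 CUA (Leu): third position 4-fold.
Four-fold degenerate third positions: 5.

5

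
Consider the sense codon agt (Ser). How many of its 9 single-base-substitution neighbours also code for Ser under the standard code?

1

Position 1: none → 0 synonymous.
Position 2: none → 0 synonymous.
Position 3: AGC → 1 synonymous.
Total: 0 + 0 + 1 = 1.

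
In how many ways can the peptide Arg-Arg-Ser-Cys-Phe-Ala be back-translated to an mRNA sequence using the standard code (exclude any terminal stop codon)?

3456

Arg: 6 codons.
Arg: 6 codons.
Ser: 6 codons.
Cys: 2 codons.
Phe: 2 codons.
Ala: 4 codons.
6 × 6 × 6 × 2 × 2 × 4 = 3456.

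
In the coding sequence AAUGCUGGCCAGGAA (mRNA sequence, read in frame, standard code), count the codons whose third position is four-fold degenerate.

2

Codon 1 AAU (Asn): third position 2-fold.
Codon 2 GCU (Ala): third position 4-fold.
Codon 3 GGC (Gly): third position 4-fold.
Codon 4 CAG (Gln): third position 2-fold.
Codon 5 GAA (Glu): third position 2-fold.
Four-fold degenerate third positions: 2.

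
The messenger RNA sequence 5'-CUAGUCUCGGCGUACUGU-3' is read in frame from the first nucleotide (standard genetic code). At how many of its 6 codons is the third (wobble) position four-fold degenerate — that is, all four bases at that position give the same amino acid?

Codon 1 CUA (Leu): third position 4-fold.
Codon 2 GUC (Val): third position 4-fold.
Codon 3 UCG (Ser): third position 4-fold.
Codon 4 GCG (Ala): third position 4-fold.
Codon 5 UAC (Tyr): third position 2-fold.
Codon 6 UGU (Cys): third position 2-fold.
Four-fold degenerate third positions: 4.

4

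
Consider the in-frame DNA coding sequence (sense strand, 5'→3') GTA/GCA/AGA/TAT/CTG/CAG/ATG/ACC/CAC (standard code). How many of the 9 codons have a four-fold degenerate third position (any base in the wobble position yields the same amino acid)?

4

Codon 1 GTA (Val): third position 4-fold.
Codon 2 GCA (Ala): third position 4-fold.
Codon 3 AGA (Arg): third position 2-fold.
Codon 4 TAT (Tyr): third position 2-fold.
Codon 5 CTG (Leu): third position 4-fold.
Codon 6 CAG (Gln): third position 2-fold.
Codon 7 ATG (Met): third position 1-fold.
Codon 8 ACC (Thr): third position 4-fold.
Codon 9 CAC (His): third position 2-fold.
Four-fold degenerate third positions: 4.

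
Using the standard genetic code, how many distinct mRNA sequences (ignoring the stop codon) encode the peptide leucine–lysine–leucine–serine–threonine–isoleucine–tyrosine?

10368

Leu: 6 codons.
Lys: 2 codons.
Leu: 6 codons.
Ser: 6 codons.
Thr: 4 codons.
Ile: 3 codons.
Tyr: 2 codons.
6 × 2 × 6 × 6 × 4 × 3 × 2 = 10368.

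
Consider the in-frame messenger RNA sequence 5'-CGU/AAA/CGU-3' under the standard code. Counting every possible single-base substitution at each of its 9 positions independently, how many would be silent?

Codon 1 (CGU, Arg): 3 synonymous substitutions.
Codon 2 (AAA, Lys): 1 synonymous substitution.
Codon 3 (CGU, Arg): 3 synonymous substitutions.
Total: 3 + 1 + 3 = 7.

7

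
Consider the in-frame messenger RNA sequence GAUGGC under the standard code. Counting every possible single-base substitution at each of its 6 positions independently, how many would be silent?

4

Codon 1 (GAU, Asp): 1 synonymous substitution.
Codon 2 (GGC, Gly): 3 synonymous substitutions.
Total: 1 + 3 = 4.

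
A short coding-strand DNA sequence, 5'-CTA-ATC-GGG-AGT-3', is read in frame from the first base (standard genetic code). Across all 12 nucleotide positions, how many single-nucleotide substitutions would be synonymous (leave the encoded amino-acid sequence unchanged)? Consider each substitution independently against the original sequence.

Codon 1 (CTA, Leu): 4 synonymous substitutions.
Codon 2 (ATC, Ile): 2 synonymous substitutions.
Codon 3 (GGG, Gly): 3 synonymous substitutions.
Codon 4 (AGT, Ser): 1 synonymous substitution.
Total: 4 + 2 + 3 + 1 = 10.

10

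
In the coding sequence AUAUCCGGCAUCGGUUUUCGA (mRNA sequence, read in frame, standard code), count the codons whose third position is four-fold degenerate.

4

Codon 1 AUA (Ile): third position 3-fold.
Codon 2 UCC (Ser): third position 4-fold.
Codon 3 GGC (Gly): third position 4-fold.
Codon 4 AUC (Ile): third position 3-fold.
Codon 5 GGU (Gly): third position 4-fold.
Codon 6 UUU (Phe): third position 2-fold.
Codon 7 CGA (Arg): third position 4-fold.
Four-fold degenerate third positions: 4.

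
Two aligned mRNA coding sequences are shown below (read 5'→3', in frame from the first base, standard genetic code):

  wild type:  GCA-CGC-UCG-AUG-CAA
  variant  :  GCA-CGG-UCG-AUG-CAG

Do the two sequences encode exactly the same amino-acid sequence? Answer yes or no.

yes

Codon 1: GCA Ala / GCA Ala — identical.
Codon 2: CGC Arg / CGG Arg — synonymous.
Codon 3: UCG Ser / UCG Ser — identical.
Codon 4: AUG Met / AUG Met — identical.
Codon 5: CAA Gln / CAG Gln — synonymous.
Nonsynonymous differences: 0 → same protein.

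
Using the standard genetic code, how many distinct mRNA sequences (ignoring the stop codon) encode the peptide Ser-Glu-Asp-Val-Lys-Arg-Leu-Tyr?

Ser: 6 codons.
Glu: 2 codons.
Asp: 2 codons.
Val: 4 codons.
Lys: 2 codons.
Arg: 6 codons.
Leu: 6 codons.
Tyr: 2 codons.
6 × 2 × 2 × 4 × 2 × 6 × 6 × 2 = 13824.

13824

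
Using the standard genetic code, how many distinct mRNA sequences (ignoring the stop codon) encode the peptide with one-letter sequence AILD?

144

Ala: 4 codons.
Ile: 3 codons.
Leu: 6 codons.
Asp: 2 codons.
4 × 3 × 6 × 2 = 144.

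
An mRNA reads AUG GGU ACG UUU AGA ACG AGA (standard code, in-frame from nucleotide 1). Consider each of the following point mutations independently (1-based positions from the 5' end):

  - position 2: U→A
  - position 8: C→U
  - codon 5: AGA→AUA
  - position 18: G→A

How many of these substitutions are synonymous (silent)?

1

Codon 1: AUG (Met) → AAG (Lys) — missense.
Codon 3: ACG (Thr) → AUG (Met) — missense.
Codon 5: AGA (Arg) → AUA (Ile) — missense.
Codon 6: ACG (Thr) → ACA (Thr) — synonymous.
Synonymous: 1 of 4.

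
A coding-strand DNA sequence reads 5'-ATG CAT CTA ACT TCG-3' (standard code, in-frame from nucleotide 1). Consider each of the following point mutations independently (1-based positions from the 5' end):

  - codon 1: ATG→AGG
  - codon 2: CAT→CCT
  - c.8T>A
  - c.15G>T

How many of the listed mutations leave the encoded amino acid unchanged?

Codon 1: ATG (Met) → AGG (Arg) — missense.
Codon 2: CAT (His) → CCT (Pro) — missense.
Codon 3: CTA (Leu) → CAA (Gln) — missense.
Codon 5: TCG (Ser) → TCT (Ser) — synonymous.
Synonymous: 1 of 4.

1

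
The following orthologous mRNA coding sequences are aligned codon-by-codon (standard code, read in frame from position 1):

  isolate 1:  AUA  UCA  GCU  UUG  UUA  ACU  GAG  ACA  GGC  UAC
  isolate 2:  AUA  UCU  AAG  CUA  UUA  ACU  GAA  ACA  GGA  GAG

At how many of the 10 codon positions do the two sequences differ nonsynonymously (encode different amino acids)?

Codon 1: AUA Ile / AUA Ile — identical.
Codon 2: UCA Ser / UCU Ser — synonymous.
Codon 3: GCU Ala / AAG Lys — nonsynonymous.
Codon 4: UUG Leu / CUA Leu — synonymous.
Codon 5: UUA Leu / UUA Leu — identical.
Codon 6: ACU Thr / ACU Thr — identical.
Codon 7: GAG Glu / GAA Glu — synonymous.
Codon 8: ACA Thr / ACA Thr — identical.
Codon 9: GGC Gly / GGA Gly — synonymous.
Codon 10: UAC Tyr / GAG Glu — nonsynonymous.
Nonsynonymous differences: 2.

2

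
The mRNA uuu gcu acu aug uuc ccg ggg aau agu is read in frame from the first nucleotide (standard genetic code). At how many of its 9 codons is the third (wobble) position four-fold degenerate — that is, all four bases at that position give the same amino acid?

4

Codon 1 UUU (Phe): third position 2-fold.
Codon 2 GCU (Ala): third position 4-fold.
Codon 3 ACU (Thr): third position 4-fold.
Codon 4 AUG (Met): third position 1-fold.
Codon 5 UUC (Phe): third position 2-fold.
Codon 6 CCG (Pro): third position 4-fold.
Codon 7 GGG (Gly): third position 4-fold.
Codon 8 AAU (Asn): third position 2-fold.
Codon 9 AGU (Ser): third position 2-fold.
Four-fold degenerate third positions: 4.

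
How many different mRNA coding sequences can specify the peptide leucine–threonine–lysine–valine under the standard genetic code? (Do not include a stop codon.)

Leu: 6 codons.
Thr: 4 codons.
Lys: 2 codons.
Val: 4 codons.
6 × 4 × 2 × 4 = 192.

192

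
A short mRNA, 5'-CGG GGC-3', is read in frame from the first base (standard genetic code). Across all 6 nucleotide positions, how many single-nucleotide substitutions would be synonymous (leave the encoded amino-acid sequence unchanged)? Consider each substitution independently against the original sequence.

7

Codon 1 (CGG, Arg): 4 synonymous substitutions.
Codon 2 (GGC, Gly): 3 synonymous substitutions.
Total: 4 + 3 = 7.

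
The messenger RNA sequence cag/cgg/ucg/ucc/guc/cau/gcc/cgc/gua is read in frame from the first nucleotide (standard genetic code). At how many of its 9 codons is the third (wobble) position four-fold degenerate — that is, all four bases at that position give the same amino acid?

7

Codon 1 CAG (Gln): third position 2-fold.
Codon 2 CGG (Arg): third position 4-fold.
Codon 3 UCG (Ser): third position 4-fold.
Codon 4 UCC (Ser): third position 4-fold.
Codon 5 GUC (Val): third position 4-fold.
Codon 6 CAU (His): third position 2-fold.
Codon 7 GCC (Ala): third position 4-fold.
Codon 8 CGC (Arg): third position 4-fold.
Codon 9 GUA (Val): third position 4-fold.
Four-fold degenerate third positions: 7.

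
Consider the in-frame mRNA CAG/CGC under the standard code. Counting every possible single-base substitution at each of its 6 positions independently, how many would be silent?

Codon 1 (CAG, Gln): 1 synonymous substitution.
Codon 2 (CGC, Arg): 3 synonymous substitutions.
Total: 1 + 3 = 4.

4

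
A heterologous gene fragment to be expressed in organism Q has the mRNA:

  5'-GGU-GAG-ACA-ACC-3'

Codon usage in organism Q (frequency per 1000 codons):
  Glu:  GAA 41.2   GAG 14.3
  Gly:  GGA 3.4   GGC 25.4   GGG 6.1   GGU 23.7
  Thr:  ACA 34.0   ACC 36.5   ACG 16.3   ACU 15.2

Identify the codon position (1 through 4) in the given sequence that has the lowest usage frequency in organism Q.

2

Codon 1 GGU (Gly): 23.7 per 1000.
Codon 2 GAG (Glu): 14.3 per 1000.
Codon 3 ACA (Thr): 34.0 per 1000.
Codon 4 ACC (Thr): 36.5 per 1000.
Lowest frequency is 14.3 at codon 2.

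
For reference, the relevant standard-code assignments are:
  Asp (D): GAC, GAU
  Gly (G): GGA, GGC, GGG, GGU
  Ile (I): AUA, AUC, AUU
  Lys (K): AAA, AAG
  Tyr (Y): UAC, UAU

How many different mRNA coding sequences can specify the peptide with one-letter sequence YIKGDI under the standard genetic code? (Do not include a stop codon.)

Tyr: 2 codons.
Ile: 3 codons.
Lys: 2 codons.
Gly: 4 codons.
Asp: 2 codons.
Ile: 3 codons.
2 × 3 × 2 × 4 × 2 × 3 = 288.

288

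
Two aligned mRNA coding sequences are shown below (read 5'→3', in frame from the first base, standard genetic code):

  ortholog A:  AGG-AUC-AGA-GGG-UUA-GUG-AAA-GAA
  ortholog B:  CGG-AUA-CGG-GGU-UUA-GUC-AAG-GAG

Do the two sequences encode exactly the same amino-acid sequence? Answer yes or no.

Codon 1: AGG Arg / CGG Arg — synonymous.
Codon 2: AUC Ile / AUA Ile — synonymous.
Codon 3: AGA Arg / CGG Arg — synonymous.
Codon 4: GGG Gly / GGU Gly — synonymous.
Codon 5: UUA Leu / UUA Leu — identical.
Codon 6: GUG Val / GUC Val — synonymous.
Codon 7: AAA Lys / AAG Lys — synonymous.
Codon 8: GAA Glu / GAG Glu — synonymous.
Nonsynonymous differences: 0 → same protein.

yes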